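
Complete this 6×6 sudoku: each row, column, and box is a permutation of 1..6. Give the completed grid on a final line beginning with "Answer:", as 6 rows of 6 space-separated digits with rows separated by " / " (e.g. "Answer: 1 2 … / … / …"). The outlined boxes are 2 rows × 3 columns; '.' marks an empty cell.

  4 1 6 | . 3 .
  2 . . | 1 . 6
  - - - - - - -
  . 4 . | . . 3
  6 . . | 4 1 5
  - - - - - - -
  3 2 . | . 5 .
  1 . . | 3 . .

Step 1. [r3c3∈{1,2,5}] in row 3, 1 fits only at r3c3, so r3c3=1.
Step 2. [r4c2∈{3}] nothing but 3 survives at r4c2, so r4c2=3.
Step 3. [r2c2∈{5}] r2c2 has the single candidate 5. So r2c2=5.
Step 4. [r5c3∈{4}] r5c3 has the single candidate 4. So r5c3=4.
Step 5. [r5c4∈{6}] r5c4's peers cover all but 6 ⇒ r5c4=6.
Step 6. [r1c6∈{2}] r1c6's peers cover all but 2. So r1c6=2.
Step 7. [r6c5∈{2,4}] 2 has one home in row 6: r6c5. So r6c5=2.
Step 8. [r3c5∈{6}] only 6 remains possible at r3c5. So r3c5=6.
Step 9. [r2c3∈{3}] only 3 remains possible at r2c3 ⇒ r2c3=3.
Step 10. [r3c4∈{2}] nothing but 2 survives at r3c4. So r3c4=2.
Step 11. [r1c4∈{5}] r1c4 has the single candidate 5. So r1c4=5.
Step 12. [r6c6∈{4}] r6c6 has the single candidate 4. So r6c6=4.
Step 13. [r6c3∈{5}] r6c3's peers cover all but 5, so r6c3=5.
Step 14. [r2c5∈{4}] r2c5's peers cover all but 4 ⇒ r2c5=4.
Step 15. [r5c6∈{1}] r5c6 is down to just 1, so r5c6=1.
Step 16. [r3c1∈{5}] r3c1's peers cover all but 5 ⇒ r3c1=5.
Step 17. [r4c3∈{2}] r4c3 has the single candidate 2, so r4c3=2.
Step 18. [r6c2∈{6}] r6c2's peers cover all but 6 ⇒ r6c2=6.

Answer: 4 1 6 5 3 2 / 2 5 3 1 4 6 / 5 4 1 2 6 3 / 6 3 2 4 1 5 / 3 2 4 6 5 1 / 1 6 5 3 2 4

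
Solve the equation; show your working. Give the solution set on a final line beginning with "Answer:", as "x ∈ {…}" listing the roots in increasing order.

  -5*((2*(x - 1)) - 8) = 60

Step 1. [-5*((2*(x - 1)) - 8) = 60] -5·(inner) — divide through by -5. So div: (2*(x - 1)) - 8 = -12.
Step 2. [(2*(x - 1)) - 8 = -12] 2 divides every term; factor it out. So factor: (x - 1) - 4 = -6.
Step 3. [(x - 1) - 4 = -6] peel the -4: add 4 from each side, so sub: x - 1 = -2.
Step 4. [x - 1 = -2] peel the -1: add 1 from each side. So sub: x = -1.

Answer: x ∈ {-1}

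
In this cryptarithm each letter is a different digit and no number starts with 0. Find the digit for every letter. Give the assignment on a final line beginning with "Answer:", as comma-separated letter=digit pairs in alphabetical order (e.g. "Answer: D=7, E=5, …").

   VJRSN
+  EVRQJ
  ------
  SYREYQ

Step 1. [col 1: N + J ≡ Q (mod 10)] column 1 (N + J ≡ Q (mod 10), carry-in 0) doesn't pin Q yet; pick Q=9 and continue. So Q=9.
Step 2. [col 1: N + J ≡ Q (mod 10)] no forcing yet in column 1 (carry-in 0); N=5 is free and consistent — try it ⇒ N=5.
Step 3. [col 1: N + J ≡ Q (mod 10)] column 1: given N=5, Q=9, carry-in 0, and digits 5,9 already taken and all letters distinct, N+J≡Q (mod 10) forces J=4. So J=4.
Step 4. [col 2: S + Q ≡ Y (mod 10)] column 2 (S + Q ≡ Y (mod 10), carry-in 0) doesn't pin S yet; pick S=1 and continue. So S=1.
Step 5. [col 2: S + Q ≡ Y (mod 10)] in column 2 we have S+Q≡Y with carry-in 0; given S=1, Q=9 and digits 1,4,5,9 already taken and all letters distinct, that pins Y to 0 ⇒ Y=0.
Step 6. [col 3: R + R ≡ E (mod 10)] no forcing yet in column 3 (carry-in 1); R=8 is free and consistent — try it. So R=8.
Step 7. [col 3: R + R ≡ E (mod 10)] column 3 reads R+R+carry(1)=E with R=8; with digits 0,1,4,5,8,9 already taken and all letters distinct, the only value for E is 7. So E=7.
Step 8. [col 4: J + V ≡ R (mod 10)] in column 4 we have J+V≡R with carry-in 1; given J=4, R=8 and digits 0,1,4,5,7,8,9 already taken and all letters distinct, that pins V to 3, so V=3.

Answer: E=7, J=4, N=5, Q=9, R=8, S=1, V=3, Y=0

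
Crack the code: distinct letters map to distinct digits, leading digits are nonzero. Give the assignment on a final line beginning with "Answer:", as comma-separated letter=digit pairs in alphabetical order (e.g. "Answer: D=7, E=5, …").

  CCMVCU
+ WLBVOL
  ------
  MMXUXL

Step 1. [col 1: U + L ≡ L (mod 10)] column 1: given nothing yet, carry-in 0, and all letters distinct, none taken yet, U+L≡L (mod 10) forces U=0. So U=0.
Step 2. [col 1: U + L ≡ L (mod 10)] column 1 (U + L ≡ L (mod 10), carry-in 0) doesn't pin L yet; pick L=6 and continue ⇒ L=6.
Step 3. [col 2: C + O ≡ X (mod 10)] no forcing yet in column 2 (carry-in 0); O=2 is free and consistent — try it ⇒ O=2.
Step 4. [col 2: C + O ≡ X (mod 10)] several values work for X in column 2 (C + O ≡ X (mod 10), carry-in 0); try X=3. So X=3.
Step 5. [col 2: C + O ≡ X (mod 10)] column 2 reads C+O+carry(0)=X with O=2, X=3; with digits 0,2,3,6 already taken and all letters distinct, the only value for C is 1 ⇒ C=1.
Step 6. [col 3: V + V ≡ U (mod 10)] column 3: given U=0, carry-in 0, and digits 0,1,2,3,6 already taken and all letters distinct, V+V≡U (mod 10) forces V=5. So V=5.
Step 7. [col 4: M + B ≡ X (mod 10)] several values work for B in column 4 (M + B ≡ X (mod 10), carry-in 1); try B=4, so B=4.
Step 8. [col 4: M + B ≡ X (mod 10)] from column 4 (B=4, X=3, carry-in 1, digits 0,1,2,3,4,5,6 already taken and all letters distinct): M must equal 8 ⇒ M=8.
Step 9. [col 6: C + W ≡ M (mod 10)] from column 6 (C=1, M=8, carry-in 0, digits 0,1,2,3,4,5,6,8 already taken and all letters distinct): W must equal 7, so W=7.

Answer: B=4, C=1, L=6, M=8, O=2, U=0, V=5, W=7, X=3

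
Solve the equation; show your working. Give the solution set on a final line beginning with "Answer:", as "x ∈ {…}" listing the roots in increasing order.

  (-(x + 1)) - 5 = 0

Step 1. [(-(x + 1)) - 5 = 0] add 5: x sits inside (… - 5). So sub: -(x + 1) = 5.
Step 2. [-(x + 1) = 5] flip signs both sides, so neg: x + 1 = -5.
Step 3. [x + 1 = -5] the outer +1 inverts by subtracting 1. So sub: x = -6.

Answer: x ∈ {-6}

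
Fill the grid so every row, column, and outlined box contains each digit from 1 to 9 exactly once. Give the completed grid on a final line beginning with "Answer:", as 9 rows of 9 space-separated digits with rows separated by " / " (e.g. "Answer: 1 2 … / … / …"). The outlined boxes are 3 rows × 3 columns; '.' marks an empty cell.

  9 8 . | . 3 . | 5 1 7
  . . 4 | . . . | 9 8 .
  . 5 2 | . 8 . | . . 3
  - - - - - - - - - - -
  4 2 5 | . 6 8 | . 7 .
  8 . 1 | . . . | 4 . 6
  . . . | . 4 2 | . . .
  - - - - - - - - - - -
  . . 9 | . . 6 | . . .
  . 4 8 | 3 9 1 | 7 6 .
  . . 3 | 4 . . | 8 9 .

Step 1. [r7c7∈{1,2,3}] col 7 places 2 nowhere but r7c7, so r7c7=2.
Step 2. [r2c5∈{1,2,5,7}] r2c5 is the only open cell in col 5 admitting 1 ⇒ r2c5=1.
Step 3. [r6c3∈{6,7}] col 3 places 7 nowhere but r6c3, so r6c3=7.
Step 4. [r8c9∈{5}] only 5 remains possible at r8c9 ⇒ r8c9=5.
Step 5. [r5c6∈{3,5,7,9}] r5c6 is the only open cell in col 6 admitting 3, so r5c6=3.
Step 6. [r9c9∈{1}] r9c9 is down to just 1 ⇒ r9c9=1.
Step 7. [r1c3∈{6}] r1c3 has the single candidate 6 ⇒ r1c3=6.
Step 8. [r2c4∈{2,5,6,7}] across row 2, 6 lands solely at r2c4, so r2c4=6.
Step 9. [r4c7∈{1,3}] across row 4, 3 lands solely at r4c7 ⇒ r4c7=3.
Step 10. [r3c6∈{4,7,9}] 9 has one home in col 6: r3c6, so r3c6=9.
Step 11. [r3c4∈{7}] only 7 remains possible at r3c4 ⇒ r3c4=7.
Step 12. [r9c6∈{5,7}] across col 6, 7 lands solely at r9c6 ⇒ r9c6=7.
Step 13. [r7c5∈{5}] r7c5 is down to just 5. So r7c5=5.
Step 14. [r6c8∈{5}] r6c8 is down to just 5. So r6c8=5.
Step 15. [r7c2∈{1,7}] 1 has one home in col 2: r7c2 ⇒ r7c2=1.
Step 16. [r4c9∈{9}] r4c9 is down to just 9, so r4c9=9.
Step 17. [r5c2∈{9}] r5c2 has the single candidate 9 ⇒ r5c2=9.
Step 18. [r2c2∈{3,7}] in col 2, 7 fits only at r2c2, so r2c2=7.
Step 19. [r9c1∈{2,5,6}] row 9 places 5 nowhere but r9c1. So r9c1=5.
Step 20. [r6c1∈{3,6}] col 1 places 6 nowhere but r6c1 ⇒ r6c1=6.
Step 21. [r7c9∈{4}] r7c9's peers cover all but 4, so r7c9=4.
Step 22. [r6c4∈{1,9}] across row 6, 9 lands solely at r6c4, so r6c4=9.
Step 23. [r7c8∈{3}] only 3 remains possible at r7c8 ⇒ r7c8=3.
Step 24. [r2c9∈{2}] r2c9 is down to just 2 ⇒ r2c9=2.
Step 25. [r2c1∈{3}] r2c1 has the single candidate 3 ⇒ r2c1=3.
Step 26. [r5c5∈{7}] r5c5 has the single candidate 7, so r5c5=7.
Step 27. [r3c1∈{1}] nothing but 1 survives at r3c1, so r3c1=1.
Step 28. [r3c8∈{4}] r3c8 is down to just 4. So r3c8=4.
Step 29. [r7c1∈{7}] r7c1's peers cover all but 7. So r7c1=7.
Step 30. [r9c5∈{2}] nothing but 2 survives at r9c5. So r9c5=2.
Step 31. [r6c9∈{8}] r6c9's peers cover all but 8 ⇒ r6c9=8.
Step 32. [r2c6∈{5}] r2c6's peers cover all but 5 ⇒ r2c6=5.
Step 33. [r9c2∈{6}] r9c2's peers cover all but 6. So r9c2=6.
Step 34. [r4c4∈{1}] r4c4 is down to just 1. So r4c4=1.
Step 35. [r1c6∈{4}] r1c6 has the single candidate 4, so r1c6=4.
Step 36. [r5c4∈{5}] r5c4 has the single candidate 5, so r5c4=5.
Step 37. [r3c7∈{6}] nothing but 6 survives at r3c7. So r3c7=6.
Step 38. [r6c7∈{1}] nothing but 1 survives at r6c7 ⇒ r6c7=1.
Step 39. [r6c2∈{3}] r6c2's peers cover all but 3 ⇒ r6c2=3.
Step 40. [r7c4∈{8}] only 8 remains possible at r7c4, so r7c4=8.
Step 41. [r8c1∈{2}] nothing but 2 survives at r8c1 ⇒ r8c1=2.
Step 42. [r1c4∈{2}] r1c4's peers cover all but 2, so r1c4=2.
Step 43. [r5c8∈{2}] r5c8's peers cover all but 2. So r5c8=2.

Answer: 9 8 6 2 3 4 5 1 7 / 3 7 4 6 1 5 9 8 2 / 1 5 2 7 8 9 6 4 3 / 4 2 5 1 6 8 3 7 9 / 8 9 1 5 7 3 4 2 6 / 6 3 7 9 4 2 1 5 8 / 7 1 9 8 5 6 2 3 4 / 2 4 8 3 9 1 7 6 5 / 5 6 3 4 2 7 8 9 1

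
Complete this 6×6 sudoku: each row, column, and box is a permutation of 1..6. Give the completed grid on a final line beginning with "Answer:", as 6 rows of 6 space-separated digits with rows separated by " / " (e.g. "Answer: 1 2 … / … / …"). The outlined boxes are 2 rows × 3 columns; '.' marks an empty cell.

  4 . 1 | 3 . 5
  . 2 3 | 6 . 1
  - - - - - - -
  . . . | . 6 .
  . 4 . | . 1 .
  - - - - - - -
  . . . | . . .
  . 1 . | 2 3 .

Step 1. [r5c5∈{4,5}] across col 5, 5 lands solely at r5c5, so r5c5=5.
Step 2. [r3c2∈{3,5}] r3c2 is the only open cell in col 2 admitting 5 ⇒ r3c2=5.
Step 3. [r3c3∈{2}] nothing but 2 survives at r3c3 ⇒ r3c3=2.
Step 4. [r6c3∈{4,5,6}] 5 has one home in col 3: r6c3, so r6c3=5.
Step 5. [r6c1∈{6}] nothing but 6 survives at r6c1, so r6c1=6.
Step 6. [r4c1∈{3}] only 3 remains possible at r4c1 ⇒ r4c1=3.
Step 7. [r6c6∈{4}] r6c6 is down to just 4 ⇒ r6c6=4.
Step 8. [r5c6∈{6}] nothing but 6 survives at r5c6 ⇒ r5c6=6.
Step 9. [r5c3∈{4}] r5c3 is down to just 4 ⇒ r5c3=4.
Step 10. [r4c6∈{2}] r4c6 is down to just 2, so r4c6=2.
Step 11. [r4c3∈{6}] nothing but 6 survives at r4c3, so r4c3=6.
Step 12. [r3c4∈{4}] only 4 remains possible at r3c4. So r3c4=4.
Step 13. [r5c2∈{3}] r5c2's peers cover all but 3. So r5c2=3.
Step 14. [r3c6∈{3}] r3c6 has the single candidate 3 ⇒ r3c6=3.
Step 15. [r4c4∈{5}] only 5 remains possible at r4c4, so r4c4=5.
Step 16. [r5c4∈{1}] only 1 remains possible at r5c4 ⇒ r5c4=1.
Step 17. [r1c2∈{6}] nothing but 6 survives at r1c2 ⇒ r1c2=6.
Step 18. [r3c1∈{1}] r3c1's peers cover all but 1, so r3c1=1.
Step 19. [r1c5∈{2}] r1c5 has the single candidate 2. So r1c5=2.
Step 20. [r5c1∈{2}] r5c1 has the single candidate 2, so r5c1=2.
Step 21. [r2c5∈{4}] nothing but 4 survives at r2c5, so r2c5=4.
Step 22. [r2c1∈{5}] r2c1 is down to just 5, so r2c1=5.

Answer: 4 6 1 3 2 5 / 5 2 3 6 4 1 / 1 5 2 4 6 3 / 3 4 6 5 1 2 / 2 3 4 1 5 6 / 6 1 5 2 3 4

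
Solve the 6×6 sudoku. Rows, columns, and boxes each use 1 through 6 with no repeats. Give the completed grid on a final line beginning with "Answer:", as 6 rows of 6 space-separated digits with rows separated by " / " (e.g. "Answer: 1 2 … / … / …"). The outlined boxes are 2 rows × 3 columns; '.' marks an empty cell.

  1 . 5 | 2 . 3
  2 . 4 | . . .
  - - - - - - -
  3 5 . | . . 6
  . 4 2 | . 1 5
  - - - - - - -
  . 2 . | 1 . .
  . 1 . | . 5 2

Step 1. [r5c5∈{3,4,6}] across col 5, 3 lands solely at r5c5 ⇒ r5c5=3.
Step 2. [r6c4∈{4,6}] box 6 places 6 nowhere but r6c4, so r6c4=6.
Step 3. [r1c5∈{4,6}] across row 1, 4 lands solely at r1c5 ⇒ r1c5=4.
Step 4. [r5c1∈{4,5,6}] across row 5, 5 lands solely at r5c1. So r5c1=5.
Step 5. [r2c5∈{6}] r2c5 is down to just 6, so r2c5=6.
Step 6. [r3c3∈{1}] r3c3's peers cover all but 1, so r3c3=1.
Step 7. [r2c4∈{5}] r2c4 is down to just 5, so r2c4=5.
Step 8. [r3c4∈{4}] r3c4's peers cover all but 4 ⇒ r3c4=4.
Step 9. [r3c5∈{2}] r3c5 is down to just 2 ⇒ r3c5=2.
Step 10. [r4c4∈{3}] nothing but 3 survives at r4c4. So r4c4=3.
Step 11. [r6c3∈{3}] r6c3's peers cover all but 3, so r6c3=3.
Step 12. [r2c6∈{1}] r2c6's peers cover all but 1, so r2c6=1.
Step 13. [r6c1∈{4}] r6c1's peers cover all but 4. So r6c1=4.
Step 14. [r5c6∈{4}] r5c6's peers cover all but 4, so r5c6=4.
Step 15. [r5c3∈{6}] r5c3 has the single candidate 6. So r5c3=6.
Step 16. [r4c1∈{6}] r4c1 is down to just 6. So r4c1=6.
Step 17. [r1c2∈{6}] r1c2 has the single candidate 6 ⇒ r1c2=6.
Step 18. [r2c2∈{3}] r2c2 is down to just 3. So r2c2=3.

Answer: 1 6 5 2 4 3 / 2 3 4 5 6 1 / 3 5 1 4 2 6 / 6 4 2 3 1 5 / 5 2 6 1 3 4 / 4 1 3 6 5 2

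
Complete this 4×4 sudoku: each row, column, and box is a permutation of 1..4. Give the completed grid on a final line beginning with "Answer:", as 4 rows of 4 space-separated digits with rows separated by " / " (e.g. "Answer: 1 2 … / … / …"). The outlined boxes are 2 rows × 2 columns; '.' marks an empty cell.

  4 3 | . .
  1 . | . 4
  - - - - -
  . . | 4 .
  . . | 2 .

Step 1. [r3c1∈{2,3}] col 1 places 2 nowhere but r3c1. So r3c1=2.
Step 2. [r3c4∈{1,3}] r3c4 is the only open cell in row 3 admitting 3 ⇒ r3c4=3.
Step 3. [r4c4∈{1}] nothing but 1 survives at r4c4, so r4c4=1.
Step 4. [r4c1∈{3}] nothing but 3 survives at r4c1 ⇒ r4c1=3.
Step 5. [r2c3∈{3}] only 3 remains possible at r2c3. So r2c3=3.
Step 6. [r3c2∈{1}] r3c2 is down to just 1 ⇒ r3c2=1.
Step 7. [r1c4∈{2}] nothing but 2 survives at r1c4. So r1c4=2.
Step 8. [r1c3∈{1}] only 1 remains possible at r1c3. So r1c3=1.
Step 9. [r2c2∈{2}] r2c2 has the single candidate 2. So r2c2=2.
Step 10. [r4c2∈{4}] nothing but 4 survives at r4c2 ⇒ r4c2=4.

Answer: 4 3 1 2 / 1 2 3 4 / 2 1 4 3 / 3 4 2 1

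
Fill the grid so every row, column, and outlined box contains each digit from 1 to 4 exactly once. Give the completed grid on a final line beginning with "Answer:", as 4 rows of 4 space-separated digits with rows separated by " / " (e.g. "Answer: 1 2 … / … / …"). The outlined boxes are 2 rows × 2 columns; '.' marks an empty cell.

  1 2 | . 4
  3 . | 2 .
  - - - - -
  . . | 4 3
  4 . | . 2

Step 1. [r3c2∈{1}] only 1 remains possible at r3c2 ⇒ r3c2=1.
Step 2. [r2c2∈{4}] r2c2 has the single candidate 4 ⇒ r2c2=4.
Step 3. [r4c2∈{3}] nothing but 3 survives at r4c2, so r4c2=3.
Step 4. [r4c3∈{1}] only 1 remains possible at r4c3. So r4c3=1.
Step 5. [r3c1∈{2}] nothing but 2 survives at r3c1 ⇒ r3c1=2.
Step 6. [r1c3∈{3}] r1c3 has the single candidate 3, so r1c3=3.
Step 7. [r2c4∈{1}] r2c4's peers cover all but 1. So r2c4=1.

Answer: 1 2 3 4 / 3 4 2 1 / 2 1 4 3 / 4 3 1 2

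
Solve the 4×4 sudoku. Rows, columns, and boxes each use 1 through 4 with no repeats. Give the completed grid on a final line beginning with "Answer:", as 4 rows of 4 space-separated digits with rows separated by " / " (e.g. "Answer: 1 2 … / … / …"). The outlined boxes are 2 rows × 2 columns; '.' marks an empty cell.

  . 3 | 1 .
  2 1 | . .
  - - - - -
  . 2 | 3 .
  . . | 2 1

Step 1. [r3c4∈{4}] only 4 remains possible at r3c4, so r3c4=4.
Step 2. [r4c2∈{4}] r4c2's peers cover all but 4. So r4c2=4.
Step 3. [r2c3∈{4}] nothing but 4 survives at r2c3 ⇒ r2c3=4.
Step 4. [r1c1∈{4}] r1c1 has the single candidate 4 ⇒ r1c1=4.
Step 5. [r3c1∈{1}] nothing but 1 survives at r3c1, so r3c1=1.
Step 6. [r1c4∈{2}] only 2 remains possible at r1c4 ⇒ r1c4=2.
Step 7. [r2c4∈{3}] only 3 remains possible at r2c4 ⇒ r2c4=3.
Step 8. [r4c1∈{3}] r4c1 has the single candidate 3 ⇒ r4c1=3.

Answer: 4 3 1 2 / 2 1 4 3 / 1 2 3 4 / 3 4 2 1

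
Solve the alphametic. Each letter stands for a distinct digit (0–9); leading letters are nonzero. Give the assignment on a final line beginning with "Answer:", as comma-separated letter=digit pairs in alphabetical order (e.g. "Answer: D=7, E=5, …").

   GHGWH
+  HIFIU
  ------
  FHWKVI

Step 1. [col 1: H + U ≡ I (mod 10)] U=5 is one option consistent with column 1 (H + U ≡ I (mod 10), carry-in 0) — take it. So U=5.
Step 2. [col 1: H + U ≡ I (mod 10)] several values work for H in column 1 (H + U ≡ I (mod 10), carry-in 0); try H=8. So H=8.
Step 3. [col 1: H + U ≡ I (mod 10)] in column 1 we have H+U≡I with carry-in 0; given H=8, U=5 and digits 5,8 already taken and all letters distinct, that pins I to 3 ⇒ I=3.
Step 4. [F] the sum has 6 digits but both addends have 5; that extra leading digit F is the final carry, namely 1 ⇒ F=1.
Step 5. [col 2: W + I ≡ V (mod 10)] no forcing yet in column 2 (carry-in 1); W=2 is free and consistent — try it. So W=2.
Step 6. [col 2: W + I ≡ V (mod 10)] column 2: given W=2, I=3, carry-in 1, and digits 1,2,3,5,8 already taken and all letters distinct, W+I≡V (mod 10) forces V=6. So V=6.
Step 7. [col 3: G + F ≡ K (mod 10)] from column 3 (F=1, carry-in 0, digits 1,2,3,5,6,8 already taken and all letters distinct): K must equal 0 ⇒ K=0.
Step 8. [col 3: G + F ≡ K (mod 10)] column 3: given F=1, K=0, carry-in 0, and digits 0,1,2,3,5,6,8 already taken and all letters distinct, G+F≡K (mod 10) forces G=9 ⇒ G=9.

Answer: F=1, G=9, H=8, I=3, K=0, U=5, V=6, W=2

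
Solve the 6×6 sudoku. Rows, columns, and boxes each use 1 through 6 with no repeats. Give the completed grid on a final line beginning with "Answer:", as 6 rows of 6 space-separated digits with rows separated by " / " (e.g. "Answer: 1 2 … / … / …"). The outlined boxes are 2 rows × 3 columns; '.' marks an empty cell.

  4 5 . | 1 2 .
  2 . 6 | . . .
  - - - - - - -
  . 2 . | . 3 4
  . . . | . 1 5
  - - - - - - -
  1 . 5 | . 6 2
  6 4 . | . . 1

Step 1. [r5c2∈{3}] only 3 remains possible at r5c2, so r5c2=3.
Step 2. [r6c4∈{3,5}] row 6 places 3 nowhere but r6c4, so r6c4=3.
Step 3. [r2c5∈{4,5}] 4 has one home in col 5: r2c5 ⇒ r2c5=4.
Step 4. [r1c3∈{3}] nothing but 3 survives at r1c3 ⇒ r1c3=3.
Step 5. [r4c4∈{2,6}] row 4 places 2 nowhere but r4c4. So r4c4=2.
Step 6. [r2c6∈{3}] only 3 remains possible at r2c6 ⇒ r2c6=3.
Step 7. [r6c3∈{2}] r6c3 has the single candidate 2 ⇒ r6c3=2.
Step 8. [r3c4∈{6}] only 6 remains possible at r3c4. So r3c4=6.
Step 9. [r4c2∈{6}] r4c2 is down to just 6. So r4c2=6.
Step 10. [r4c3∈{4}] nothing but 4 survives at r4c3. So r4c3=4.
Step 11. [r4c1∈{3}] r4c1 has the single candidate 3. So r4c1=3.
Step 12. [r2c2∈{1}] r2c2 has the single candidate 1 ⇒ r2c2=1.
Step 13. [r3c3∈{1}] nothing but 1 survives at r3c3, so r3c3=1.
Step 14. [r2c4∈{5}] only 5 remains possible at r2c4. So r2c4=5.
Step 15. [r3c1∈{5}] r3c1 has the single candidate 5. So r3c1=5.
Step 16. [r1c6∈{6}] only 6 remains possible at r1c6, so r1c6=6.
Step 17. [r6c5∈{5}] r6c5 has the single candidate 5 ⇒ r6c5=5.
Step 18. [r5c4∈{4}] r5c4 has the single candidate 4 ⇒ r5c4=4.

Answer: 4 5 3 1 2 6 / 2 1 6 5 4 3 / 5 2 1 6 3 4 / 3 6 4 2 1 5 / 1 3 5 4 6 2 / 6 4 2 3 5 1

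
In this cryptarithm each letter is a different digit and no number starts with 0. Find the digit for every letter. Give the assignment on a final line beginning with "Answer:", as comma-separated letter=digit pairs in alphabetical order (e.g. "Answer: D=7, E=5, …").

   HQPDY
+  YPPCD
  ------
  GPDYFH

Step 1. [col 1: Y + D ≡ H (mod 10)] no forcing yet in column 1 (carry-in 0); H=5 is free and consistent — try it. So H=5.
Step 2. [col 1: Y + D ≡ H (mod 10)] no forcing yet in column 1 (carry-in 0); D=6 is free and consistent — try it ⇒ D=6.
Step 3. [G] the sum has 6 digits but both addends have 5; that extra leading digit G is the final carry, namely 1. So G=1.
Step 4. [col 1: Y + D ≡ H (mod 10)] column 1: given D=6, H=5, carry-in 0, and digits 1,5,6 already taken and all letters distinct, Y+D≡H (mod 10) forces Y=9 ⇒ Y=9.
Step 5. [col 2: D + C ≡ F (mod 10)] column 2 (D + C ≡ F (mod 10), carry-in 1) doesn't pin F yet; pick F=0 and continue ⇒ F=0.
Step 6. [col 2: D + C ≡ F (mod 10)] in column 2 we have D+C≡F with carry-in 1; given D=6, F=0 and digits 0,1,5,6,9 already taken and all letters distinct, that pins C to 3 ⇒ C=3.
Step 7. [col 3: P + P ≡ Y (mod 10)] column 3 reads P+P+carry(1)=Y with Y=9; with digits 0,1,3,5,6,9 already taken and all letters distinct, the only value for P is 4, so P=4.
Step 8. [col 4: Q + P ≡ D (mod 10)] from column 4 (P=4, D=6, carry-in 0, digits 0,1,3,4,5,6,9 already taken and all letters distinct): Q must equal 2 ⇒ Q=2.

Answer: C=3, D=6, F=0, G=1, H=5, P=4, Q=2, Y=9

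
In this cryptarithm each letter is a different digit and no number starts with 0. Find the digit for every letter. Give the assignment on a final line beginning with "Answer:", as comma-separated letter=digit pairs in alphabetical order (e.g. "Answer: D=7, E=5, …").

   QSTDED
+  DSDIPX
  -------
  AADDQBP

Step 1. [col 1: D + X ≡ P (mod 10)] column 1 (D + X ≡ P (mod 10), carry-in 0) doesn't pin D yet; pick D=2 and continue, so D=2.
Step 2. [A] the sum has 7 digits but both addends have 6; that extra leading digit A is the final carry, namely 1, so A=1.
Step 3. [col 1: D + X ≡ P (mod 10)] column 1 (D + X ≡ P (mod 10), carry-in 0) doesn't pin X yet; pick X=7 and continue ⇒ X=7.
Step 4. [col 1: D + X ≡ P (mod 10)] column 1 reads D+X+carry(0)=P with D=2, X=7; with digits 1,2,7 already taken and all letters distinct, the only value for P is 9, so P=9.
Step 5. [col 2: E + P ≡ B (mod 10)] several values work for E in column 2 (E + P ≡ B (mod 10), carry-in 0); try E=4, so E=4.
Step 6. [col 2: E + P ≡ B (mod 10)] column 2: given E=4, P=9, carry-in 0, and digits 1,2,4,7,9 already taken and all letters distinct, E+P≡B (mod 10) forces B=3 ⇒ B=3.
Step 7. [col 3: D + I ≡ Q (mod 10)] in column 3 we have D+I≡Q with carry-in 1; given D=2 and digits 1,2,3,4,7,9 already taken and all letters distinct, that pins Q to 8 ⇒ Q=8.
Step 8. [col 3: D + I ≡ Q (mod 10)] from column 3 (D=2, Q=8, carry-in 1, digits 1,2,3,4,7,8,9 already taken and all letters distinct): I must equal 5 ⇒ I=5.
Step 9. [col 4: T + D ≡ D (mod 10)] column 4 reads T+D+carry(0)=D with D=2; with digits 1,2,3,4,5,7,8,9 already taken and all letters distinct, the only value for T is 0. So T=0.
Step 10. [col 5: S + S ≡ D (mod 10)] column 5 reads S+S+carry(0)=D with D=2; with digits 0,1,2,3,4,5,7,8,9 already taken and all letters distinct, the only value for S is 6. So S=6.

Answer: A=1, B=3, D=2, E=4, I=5, P=9, Q=8, S=6, T=0, X=7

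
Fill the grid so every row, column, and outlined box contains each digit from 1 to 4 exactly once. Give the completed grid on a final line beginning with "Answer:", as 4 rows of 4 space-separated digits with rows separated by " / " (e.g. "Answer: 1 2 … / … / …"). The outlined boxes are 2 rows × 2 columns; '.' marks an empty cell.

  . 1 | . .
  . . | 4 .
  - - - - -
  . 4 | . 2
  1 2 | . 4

Step 1. [r3c1∈{3}] only 3 remains possible at r3c1. So r3c1=3.
Step 2. [r1c3∈{2,3}] r1c3 is the only open cell in col 3 admitting 2, so r1c3=2.
Step 3. [r2c2∈{3}] only 3 remains possible at r2c2. So r2c2=3.
Step 4. [r2c1∈{2}] r2c1 has the single candidate 2, so r2c1=2.
Step 5. [r4c3∈{3}] r4c3's peers cover all but 3, so r4c3=3.
Step 6. [r2c4∈{1}] r2c4's peers cover all but 1, so r2c4=1.
Step 7. [r1c4∈{3}] r1c4 has the single candidate 3 ⇒ r1c4=3.
Step 8. [r1c1∈{4}] r1c1 has the single candidate 4. So r1c1=4.
Step 9. [r3c3∈{1}] only 1 remains possible at r3c3, so r3c3=1.

Answer: 4 1 2 3 / 2 3 4 1 / 3 4 1 2 / 1 2 3 4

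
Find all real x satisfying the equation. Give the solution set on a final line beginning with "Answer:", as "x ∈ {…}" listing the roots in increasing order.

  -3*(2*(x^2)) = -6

Step 1. [-3*(2*(x^2)) = -6] leading coefficient -3: divide by -3 ⇒ div: 2*(x^2) = 2.
Step 2. [2*(x^2) = 2] 2 out front; divide by 2, so div: x^2 = 1.
Step 3. [x^2 = 1] √ both sides: 1 ≥ 0 gives two branches, so sqrt: x = 1 or -1.

Answer: x ∈ {-1, 1}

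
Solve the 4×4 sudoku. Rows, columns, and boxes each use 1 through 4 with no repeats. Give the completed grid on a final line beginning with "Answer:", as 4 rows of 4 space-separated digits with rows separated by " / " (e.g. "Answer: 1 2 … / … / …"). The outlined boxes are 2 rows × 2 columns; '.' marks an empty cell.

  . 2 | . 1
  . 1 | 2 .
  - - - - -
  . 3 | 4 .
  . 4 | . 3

Step 1. [r2c1∈{3,4}] in row 2, 3 fits only at r2c1, so r2c1=3.
Step 2. [r4c1∈{1,2}] in row 4, 2 fits only at r4c1. So r4c1=2.
Step 3. [r2c4∈{4}] r2c4 is down to just 4. So r2c4=4.
Step 4. [r3c1∈{1}] r3c1 has the single candidate 1. So r3c1=1.
Step 5. [r4c3∈{1}] r4c3 has the single candidate 1. So r4c3=1.
Step 6. [r1c3∈{3}] r1c3 is down to just 3 ⇒ r1c3=3.
Step 7. [r3c4∈{2}] r3c4's peers cover all but 2, so r3c4=2.
Step 8. [r1c1∈{4}] r1c1 is down to just 4. So r1c1=4.

Answer: 4 2 3 1 / 3 1 2 4 / 1 3 4 2 / 2 4 1 3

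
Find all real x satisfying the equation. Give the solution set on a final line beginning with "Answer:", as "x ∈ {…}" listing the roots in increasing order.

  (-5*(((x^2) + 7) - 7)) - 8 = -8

Step 1. [(-5*(((x^2) + 7) - 7)) - 8 = -8] add 8: x sits inside (… - 8). So sub: -5*(((x^2) + 7) - 7) = 0.
Step 2. [-5*(((x^2) + 7) - 7) = 0] divide by the outer -5, so div: ((x^2) + 7) - 7 = 0.
Step 3. [((x^2) + 7) - 7 = 0] peel the -7: add 7 from each side. So sub: (x^2) + 7 = 7.
Step 4. [(x^2) + 7 = 7] the outer +7 inverts by subtracting 7 ⇒ sub: x^2 = 0.
Step 5. [x^2 = 0] LHS squared, RHS 0 ≥ 0: apply √ (±) ⇒ sqrt: x = 0.

Answer: x ∈ {0}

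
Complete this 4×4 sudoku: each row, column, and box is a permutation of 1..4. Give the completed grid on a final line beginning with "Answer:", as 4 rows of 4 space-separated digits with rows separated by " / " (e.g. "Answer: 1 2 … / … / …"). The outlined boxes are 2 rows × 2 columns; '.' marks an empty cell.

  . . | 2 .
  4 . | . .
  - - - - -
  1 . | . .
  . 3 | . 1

Step 1. [r3c4∈{2,3,4}] in col 4, 2 fits only at r3c4. So r3c4=2.
Step 2. [r2c3∈{1,3}] in col 3, 1 fits only at r2c3. So r2c3=1.
Step 3. [r1c4∈{3,4}] in row 1, 4 fits only at r1c4 ⇒ r1c4=4.
Step 4. [r4c3∈{4}] r4c3 is down to just 4 ⇒ r4c3=4.
Step 5. [r2c4∈{3}] nothing but 3 survives at r2c4, so r2c4=3.
Step 6. [r3c2∈{4}] nothing but 4 survives at r3c2, so r3c2=4.
Step 7. [r4c1∈{2}] r4c1's peers cover all but 2, so r4c1=2.
Step 8. [r1c1∈{3}] r1c1's peers cover all but 3 ⇒ r1c1=3.
Step 9. [r1c2∈{1}] only 1 remains possible at r1c2. So r1c2=1.
Step 10. [r2c2∈{2}] r2c2 has the single candidate 2 ⇒ r2c2=2.
Step 11. [r3c3∈{3}] r3c3 has the single candidate 3, so r3c3=3.

Answer: 3 1 2 4 / 4 2 1 3 / 1 4 3 2 / 2 3 4 1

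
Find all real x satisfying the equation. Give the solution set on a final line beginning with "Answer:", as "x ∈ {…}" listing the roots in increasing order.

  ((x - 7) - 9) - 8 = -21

Step 1. [((x - 7) - 9) - 8 = -21] 8 comes off first (add 8). So sub: (x - 7) - 9 = -13.
Step 2. [(x - 7) - 9 = -13] add 9: x sits inside (… - 9). So sub: x - 7 = -4.
Step 3. [x - 7 = -4] -7 is outermost — add 7 both sides. So sub: x = 3.

Answer: x ∈ {3}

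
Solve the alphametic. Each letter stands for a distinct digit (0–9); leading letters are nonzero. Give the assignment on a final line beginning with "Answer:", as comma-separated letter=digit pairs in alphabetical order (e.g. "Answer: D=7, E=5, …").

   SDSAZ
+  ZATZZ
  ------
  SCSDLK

Step 1. [col 1: Z + Z ≡ K (mod 10)] no forcing yet in column 1 (carry-in 0); K=6 is free and consistent — try it ⇒ K=6.
Step 2. [col 1: Z + Z ≡ K (mod 10)] column 1 (Z + Z ≡ K (mod 10), carry-in 0) doesn't pin Z yet; pick Z=8 and continue, so Z=8.
Step 3. [S] S is the leading digit of a 6-digit sum of two 5-digit numbers; the final carry is exactly 1 ⇒ S=1.
Step 4. [col 2: A + Z ≡ L (mod 10)] no forcing yet in column 2 (carry-in 1); L=3 is free and consistent — try it. So L=3.
Step 5. [col 2: A + Z ≡ L (mod 10)] column 2 reads A+Z+carry(1)=L with Z=8, L=3; with digits 1,3,6,8 already taken and all letters distinct, the only value for A is 4. So A=4.
Step 6. [col 3: S + T ≡ D (mod 10)] T=5 is one option consistent with column 3 (S + T ≡ D (mod 10), carry-in 1) — take it ⇒ T=5.
Step 7. [col 3: S + T ≡ D (mod 10)] from column 3 (S=1, T=5, carry-in 1, digits 1,3,4,5,6,8 already taken and all letters distinct): D must equal 7 ⇒ D=7.
Step 8. [col 5: S + Z ≡ C (mod 10)] in column 5 we have S+Z≡C with carry-in 1; given S=1, Z=8 and digits 1,3,4,5,6,7,8 already taken and all letters distinct, that pins C to 0 ⇒ C=0.

Answer: A=4, C=0, D=7, K=6, L=3, S=1, T=5, Z=8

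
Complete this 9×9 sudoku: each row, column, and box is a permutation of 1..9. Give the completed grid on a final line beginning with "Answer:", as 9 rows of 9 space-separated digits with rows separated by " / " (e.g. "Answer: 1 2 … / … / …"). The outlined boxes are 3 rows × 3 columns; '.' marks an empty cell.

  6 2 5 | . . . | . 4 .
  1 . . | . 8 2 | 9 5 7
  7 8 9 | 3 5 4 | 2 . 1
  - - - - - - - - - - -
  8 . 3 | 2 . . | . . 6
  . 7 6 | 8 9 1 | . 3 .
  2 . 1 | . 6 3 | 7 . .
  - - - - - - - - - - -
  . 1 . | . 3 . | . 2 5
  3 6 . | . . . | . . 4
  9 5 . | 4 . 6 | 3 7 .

Step 1. [r9c9∈{8}] r9c9's peers cover all but 8. So r9c9=8.
Step 2. [r8c8∈{1,9}] box 9 places 9 nowhere but r8c8 ⇒ r8c8=9.
Step 3. [r9c5∈{1,2}] 1 has one home in row 9: r9c5. So r9c5=1.
Step 4. [r6c2∈{4,9}] r6c2 is the only open cell in row 6 admitting 4 ⇒ r6c2=4.
Step 5. [r1c5∈{7}] only 7 remains possible at r1c5. So r1c5=7.
Step 6. [r4c6∈{5,7}] across row 4, 7 lands solely at r4c6, so r4c6=7.
Step 7. [r4c7∈{1,4,5}] across row 4, 5 lands solely at r4c7. So r4c7=5.
Step 8. [r8c6∈{5,8}] across col 6, 5 lands solely at r8c6 ⇒ r8c6=5.
Step 9. [r8c3∈{2,7,8}] across row 8, 8 lands solely at r8c3. So r8c3=8.
Step 10. [r1c6∈{9}] nothing but 9 survives at r1c6 ⇒ r1c6=9.
Step 11. [r7c3∈{4,7}] 7 has one home in col 3: r7c3 ⇒ r7c3=7.
Step 12. [r7c4∈{9}] r7c4's peers cover all but 9, so r7c4=9.
Step 13. [r3c8∈{6}] nothing but 6 survives at r3c8, so r3c8=6.
Step 14. [r6c9∈{9}] nothing but 9 survives at r6c9, so r6c9=9.
Step 15. [r5c1∈{5}] only 5 remains possible at r5c1, so r5c1=5.
Step 16. [r7c7∈{6}] r7c7's peers cover all but 6, so r7c7=6.
Step 17. [r7c6∈{8}] r7c6's peers cover all but 8, so r7c6=8.
Step 18. [r8c4∈{7}] nothing but 7 survives at r8c4. So r8c4=7.
Step 19. [r4c8∈{1}] nothing but 1 survives at r4c8 ⇒ r4c8=1.
Step 20. [r8c7∈{1}] only 1 remains possible at r8c7, so r8c7=1.
Step 21. [r6c4∈{5}] r6c4 is down to just 5 ⇒ r6c4=5.
Step 22. [r1c9∈{3}] r1c9 has the single candidate 3 ⇒ r1c9=3.
Step 23. [r2c3∈{4}] r2c3's peers cover all but 4 ⇒ r2c3=4.
Step 24. [r7c1∈{4}] r7c1's peers cover all but 4, so r7c1=4.
Step 25. [r4c5∈{4}] only 4 remains possible at r4c5, so r4c5=4.
Step 26. [r5c7∈{4}] only 4 remains possible at r5c7. So r5c7=4.
Step 27. [r8c5∈{2}] r8c5 is down to just 2. So r8c5=2.
Step 28. [r5c9∈{2}] r5c9 is down to just 2, so r5c9=2.
Step 29. [r2c4∈{6}] r2c4 has the single candidate 6 ⇒ r2c4=6.
Step 30. [r2c2∈{3}] r2c2 is down to just 3 ⇒ r2c2=3.
Step 31. [r6c8∈{8}] r6c8's peers cover all but 8, so r6c8=8.
Step 32. [r9c3∈{2}] r9c3 has the single candidate 2 ⇒ r9c3=2.
Step 33. [r1c4∈{1}] r1c4's peers cover all but 1 ⇒ r1c4=1.
Step 34. [r1c7∈{8}] r1c7 is down to just 8. So r1c7=8.
Step 35. [r4c2∈{9}] only 9 remains possible at r4c2, so r4c2=9.

Answer: 6 2 5 1 7 9 8 4 3 / 1 3 4 6 8 2 9 5 7 / 7 8 9 3 5 4 2 6 1 / 8 9 3 2 4 7 5 1 6 / 5 7 6 8 9 1 4 3 2 / 2 4 1 5 6 3 7 8 9 / 4 1 7 9 3 8 6 2 5 / 3 6 8 7 2 5 1 9 4 / 9 5 2 4 1 6 3 7 8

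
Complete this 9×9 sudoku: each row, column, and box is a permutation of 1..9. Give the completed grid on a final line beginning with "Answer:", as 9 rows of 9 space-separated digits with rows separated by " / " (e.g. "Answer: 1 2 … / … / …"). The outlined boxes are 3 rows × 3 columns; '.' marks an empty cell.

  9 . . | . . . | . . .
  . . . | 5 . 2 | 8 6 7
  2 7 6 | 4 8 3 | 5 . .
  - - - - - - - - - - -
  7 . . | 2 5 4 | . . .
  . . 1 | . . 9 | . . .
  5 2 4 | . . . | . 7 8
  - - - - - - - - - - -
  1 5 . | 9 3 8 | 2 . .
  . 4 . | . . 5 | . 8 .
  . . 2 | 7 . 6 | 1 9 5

Step 1. [r2c3∈{3}] r2c3's peers cover all but 3 ⇒ r2c3=3.
Step 2. [r4c2∈{3,6,8,9}] 9 has one home in col 2: r4c2, so r4c2=9.
Step 3. [r5c2∈{3,6,8}] across col 2, 6 lands solely at r5c2 ⇒ r5c2=6.
Step 4. [r5c1∈{3,8}] across box 4, 3 lands solely at r5c1 ⇒ r5c1=3.
Step 5. [r7c9∈{4,6}] 6 has one home in row 7: r7c9, so r7c9=6.
Step 6. [r3c8∈{1}] r3c8 has the single candidate 1, so r3c8=1.
Step 7. [r4c8∈{3}] r4c8 has the single candidate 3. So r4c8=3.
Step 8. [r8c4∈{1}] r8c4's peers cover all but 1, so r8c4=1.
Step 9. [r5c7∈{4}] nothing but 4 survives at r5c7. So r5c7=4.
Step 10. [r1c9∈{2,3,4}] r1c9 is the only open cell in col 9 admitting 4 ⇒ r1c9=4.
Step 11. [r8c7∈{3,7}] across col 7, 7 lands solely at r8c7, so r8c7=7.
Step 12. [r1c4∈{6}] nothing but 6 survives at r1c4. So r1c4=6.
Step 13. [r6c5∈{1,6}] 6 has one home in col 5: r6c5 ⇒ r6c5=6.
Step 14. [r1c6∈{1,7}] r1c6 is the only open cell in col 6 admitting 7. So r1c6=7.
Step 15. [r1c5∈{1}] r1c5 is down to just 1 ⇒ r1c5=1.
Step 16. [r1c2∈{8}] r1c2's peers cover all but 8, so r1c2=8.
Step 17. [r1c8∈{2}] only 2 remains possible at r1c8, so r1c8=2.
Step 18. [r7c3∈{7}] nothing but 7 survives at r7c3 ⇒ r7c3=7.
Step 19. [r5c4∈{8}] r5c4 has the single candidate 8, so r5c4=8.
Step 20. [r5c8∈{5}] r5c8's peers cover all but 5, so r5c8=5.
Step 21. [r2c5∈{9}] nothing but 9 survives at r2c5. So r2c5=9.
Step 22. [r6c6∈{1}] r6c6's peers cover all but 1, so r6c6=1.
Step 23. [r3c9∈{9}] r3c9 is down to just 9, so r3c9=9.
Step 24. [r8c3∈{9}] only 9 remains possible at r8c3. So r8c3=9.
Step 25. [r4c3∈{8}] r4c3 has the single candidate 8 ⇒ r4c3=8.
Step 26. [r8c9∈{3}] r8c9's peers cover all but 3. So r8c9=3.
Step 27. [r7c8∈{4}] only 4 remains possible at r7c8, so r7c8=4.
Step 28. [r1c7∈{3}] r1c7's peers cover all but 3, so r1c7=3.
Step 29. [r4c7∈{6}] r4c7 has the single candidate 6. So r4c7=6.
Step 30. [r2c1∈{4}] r2c1 is down to just 4. So r2c1=4.
Step 31. [r8c5∈{2}] r8c5 is down to just 2, so r8c5=2.
Step 32. [r5c5∈{7}] r5c5 has the single candidate 7 ⇒ r5c5=7.
Step 33. [r5c9∈{2}] only 2 remains possible at r5c9. So r5c9=2.
Step 34. [r2c2∈{1}] r2c2 has the single candidate 1, so r2c2=1.
Step 35. [r6c4∈{3}] r6c4's peers cover all but 3. So r6c4=3.
Step 36. [r4c9∈{1}] r4c9 is down to just 1 ⇒ r4c9=1.
Step 37. [r1c3∈{5}] only 5 remains possible at r1c3 ⇒ r1c3=5.
Step 38. [r8c1∈{6}] r8c1 has the single candidate 6 ⇒ r8c1=6.
Step 39. [r9c5∈{4}] r9c5 has the single candidate 4, so r9c5=4.
Step 40. [r9c1∈{8}] only 8 remains possible at r9c1. So r9c1=8.
Step 41. [r6c7∈{9}] r6c7's peers cover all but 9. So r6c7=9.
Step 42. [r9c2∈{3}] r9c2's peers cover all but 3, so r9c2=3.

Answer: 9 8 5 6 1 7 3 2 4 / 4 1 3 5 9 2 8 6 7 / 2 7 6 4 8 3 5 1 9 / 7 9 8 2 5 4 6 3 1 / 3 6 1 8 7 9 4 5 2 / 5 2 4 3 6 1 9 7 8 / 1 5 7 9 3 8 2 4 6 / 6 4 9 1 2 5 7 8 3 / 8 3 2 7 4 6 1 9 5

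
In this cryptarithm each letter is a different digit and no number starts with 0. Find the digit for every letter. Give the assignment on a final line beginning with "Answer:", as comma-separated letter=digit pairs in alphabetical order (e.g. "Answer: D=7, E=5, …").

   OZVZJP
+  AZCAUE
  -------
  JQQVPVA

Step 1. [J] the sum has 7 digits but both addends have 6; that extra leading digit J is the final carry, namely 1. So J=1.
Step 2. [col 1: P + E ≡ A (mod 10)] P=9 is one option consistent with column 1 (P + E ≡ A (mod 10), carry-in 0) — take it, so P=9.
Step 3. [col 1: P + E ≡ A (mod 10)] E=4 is one option consistent with column 1 (P + E ≡ A (mod 10), carry-in 0) — take it ⇒ E=4.
Step 4. [col 1: P + E ≡ A (mod 10)] from column 1 (P=9, E=4, carry-in 0, digits 1,4,9 already taken and all letters distinct): A must equal 3, so A=3.
Step 5. [col 2: J + U ≡ V (mod 10)] no forcing yet in column 2 (carry-in 1); U=5 is free and consistent — try it. So U=5.
Step 6. [col 2: J + U ≡ V (mod 10)] in column 2 we have J+U≡V with carry-in 1; given J=1, U=5 and digits 1,3,4,5,9 already taken and all letters distinct, that pins V to 7 ⇒ V=7.
Step 7. [col 3: Z + A ≡ P (mod 10)] in column 3 we have Z+A≡P with carry-in 0; given A=3, P=9 and digits 1,3,4,5,7,9 already taken and all letters distinct, that pins Z to 6, so Z=6.
Step 8. [col 4: V + C ≡ V (mod 10)] from column 4 (V=7, carry-in 0, digits 1,3,4,5,6,7,9 already taken and all letters distinct): C must equal 0, so C=0.
Step 9. [col 5: Z + Z ≡ Q (mod 10)] column 5 reads Z+Z+carry(0)=Q with Z=6; with digits 0,1,3,4,5,6,7,9 already taken and all letters distinct, the only value for Q is 2 ⇒ Q=2.
Step 10. [col 6: O + A ≡ Q (mod 10)] column 6: given A=3, Q=2, carry-in 1, and digits 0,1,2,3,4,5,6,7,9 already taken and all letters distinct, O+A≡Q (mod 10) forces O=8, so O=8.

Answer: A=3, C=0, E=4, J=1, O=8, P=9, Q=2, U=5, V=7, Z=6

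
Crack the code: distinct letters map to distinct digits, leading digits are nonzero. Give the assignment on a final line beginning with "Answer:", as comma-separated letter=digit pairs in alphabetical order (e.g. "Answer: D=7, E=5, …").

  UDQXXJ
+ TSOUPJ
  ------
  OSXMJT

Step 1. [col 1: J + J ≡ T (mod 10)] no forcing yet in column 1 (carry-in 0); J=6 is free and consistent — try it ⇒ J=6.
Step 2. [col 1: J + J ≡ T (mod 10)] in column 1 we have J+J≡T with carry-in 0; given J=6 and digits 6 already taken and all letters distinct, that pins T to 2 ⇒ T=2.
Step 3. [col 2: X + P ≡ J (mod 10)] several values work for P in column 2 (X + P ≡ J (mod 10), carry-in 1); try P=8 ⇒ P=8.
Step 4. [col 2: X + P ≡ J (mod 10)] column 2 reads X+P+carry(1)=J with P=8, J=6; with digits 2,6,8 already taken and all letters distinct, the only value for X is 7. So X=7.
Step 5. [col 3: X + U ≡ M (mod 10)] column 3 (X + U ≡ M (mod 10), carry-in 1) doesn't pin M yet; pick M=9 and continue, so M=9.
Step 6. [col 3: X + U ≡ M (mod 10)] in column 3 we have X+U≡M with carry-in 1; given X=7, M=9 and digits 2,6,7,8,9 already taken and all letters distinct, that pins U to 1, so U=1.
Step 7. [col 4: Q + O ≡ X (mod 10)] column 4 (Q + O ≡ X (mod 10), carry-in 0) doesn't pin O yet; pick O=3 and continue. So O=3.
Step 8. [col 4: Q + O ≡ X (mod 10)] from column 4 (O=3, X=7, carry-in 0, digits 1,2,3,6,7,8,9 already taken and all letters distinct): Q must equal 4, so Q=4.
Step 9. [col 5: D + S ≡ S (mod 10)] from column 5 (nothing yet, carry-in 0, digits 1,2,3,4,6,7,8,9 already taken and all letters distinct): S must equal 5. So S=5.
Step 10. [col 5: D + S ≡ S (mod 10)] column 5 reads D+S+carry(0)=S with S=5; with digits 1,2,3,4,5,6,7,8,9 already taken and all letters distinct, the only value for D is 0 ⇒ D=0.

Answer: D=0, J=6, M=9, O=3, P=8, Q=4, S=5, T=2, U=1, X=7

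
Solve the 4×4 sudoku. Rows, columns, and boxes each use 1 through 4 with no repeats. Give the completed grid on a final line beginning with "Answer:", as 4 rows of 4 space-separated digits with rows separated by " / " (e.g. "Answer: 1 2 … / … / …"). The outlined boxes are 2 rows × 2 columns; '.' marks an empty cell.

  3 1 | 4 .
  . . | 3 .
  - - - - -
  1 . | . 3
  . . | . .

Step 1. [r3c2∈{2,4}] r3c2 is the only open cell in row 3 admitting 4 ⇒ r3c2=4.
Step 2. [r4c1∈{2}] nothing but 2 survives at r4c1. So r4c1=2.
Step 3. [r2c4∈{1,2}] row 2 places 1 nowhere but r2c4, so r2c4=1.
Step 4. [r3c3∈{2}] r3c3 has the single candidate 2. So r3c3=2.
Step 5. [r4c3∈{1}] r4c3's peers cover all but 1, so r4c3=1.
Step 6. [r2c1∈{4}] r2c1 has the single candidate 4, so r2c1=4.
Step 7. [r4c4∈{4}] nothing but 4 survives at r4c4, so r4c4=4.
Step 8. [r2c2∈{2}] nothing but 2 survives at r2c2. So r2c2=2.
Step 9. [r1c4∈{2}] only 2 remains possible at r1c4. So r1c4=2.
Step 10. [r4c2∈{3}] r4c2 is down to just 3, so r4c2=3.

Answer: 3 1 4 2 / 4 2 3 1 / 1 4 2 3 / 2 3 1 4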